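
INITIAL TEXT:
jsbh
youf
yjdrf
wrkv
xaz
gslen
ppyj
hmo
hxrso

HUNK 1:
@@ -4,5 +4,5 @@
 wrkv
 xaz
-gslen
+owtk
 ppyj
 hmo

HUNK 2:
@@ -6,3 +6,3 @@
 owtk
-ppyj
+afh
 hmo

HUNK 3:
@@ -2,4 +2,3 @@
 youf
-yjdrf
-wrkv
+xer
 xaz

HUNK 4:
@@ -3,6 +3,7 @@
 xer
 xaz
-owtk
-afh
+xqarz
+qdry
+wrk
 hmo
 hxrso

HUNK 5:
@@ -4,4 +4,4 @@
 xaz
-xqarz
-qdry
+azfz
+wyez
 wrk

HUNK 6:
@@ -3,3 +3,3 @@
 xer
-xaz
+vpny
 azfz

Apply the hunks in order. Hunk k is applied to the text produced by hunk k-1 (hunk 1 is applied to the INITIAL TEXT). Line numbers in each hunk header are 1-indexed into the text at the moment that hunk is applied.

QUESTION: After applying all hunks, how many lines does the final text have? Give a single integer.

Answer: 9

Derivation:
Hunk 1: at line 4 remove [gslen] add [owtk] -> 9 lines: jsbh youf yjdrf wrkv xaz owtk ppyj hmo hxrso
Hunk 2: at line 6 remove [ppyj] add [afh] -> 9 lines: jsbh youf yjdrf wrkv xaz owtk afh hmo hxrso
Hunk 3: at line 2 remove [yjdrf,wrkv] add [xer] -> 8 lines: jsbh youf xer xaz owtk afh hmo hxrso
Hunk 4: at line 3 remove [owtk,afh] add [xqarz,qdry,wrk] -> 9 lines: jsbh youf xer xaz xqarz qdry wrk hmo hxrso
Hunk 5: at line 4 remove [xqarz,qdry] add [azfz,wyez] -> 9 lines: jsbh youf xer xaz azfz wyez wrk hmo hxrso
Hunk 6: at line 3 remove [xaz] add [vpny] -> 9 lines: jsbh youf xer vpny azfz wyez wrk hmo hxrso
Final line count: 9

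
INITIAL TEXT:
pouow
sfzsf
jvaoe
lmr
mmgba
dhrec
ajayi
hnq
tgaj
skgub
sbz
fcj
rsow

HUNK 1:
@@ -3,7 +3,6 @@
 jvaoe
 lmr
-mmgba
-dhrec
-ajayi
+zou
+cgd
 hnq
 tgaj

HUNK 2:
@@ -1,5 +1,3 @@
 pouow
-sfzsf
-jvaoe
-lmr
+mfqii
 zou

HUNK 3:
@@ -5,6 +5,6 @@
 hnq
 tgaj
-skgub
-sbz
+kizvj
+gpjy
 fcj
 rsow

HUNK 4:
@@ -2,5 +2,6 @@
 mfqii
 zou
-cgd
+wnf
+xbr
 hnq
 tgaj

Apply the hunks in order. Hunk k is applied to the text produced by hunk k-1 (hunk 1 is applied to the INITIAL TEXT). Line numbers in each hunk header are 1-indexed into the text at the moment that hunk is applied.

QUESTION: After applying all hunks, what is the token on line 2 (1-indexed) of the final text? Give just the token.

Hunk 1: at line 3 remove [mmgba,dhrec,ajayi] add [zou,cgd] -> 12 lines: pouow sfzsf jvaoe lmr zou cgd hnq tgaj skgub sbz fcj rsow
Hunk 2: at line 1 remove [sfzsf,jvaoe,lmr] add [mfqii] -> 10 lines: pouow mfqii zou cgd hnq tgaj skgub sbz fcj rsow
Hunk 3: at line 5 remove [skgub,sbz] add [kizvj,gpjy] -> 10 lines: pouow mfqii zou cgd hnq tgaj kizvj gpjy fcj rsow
Hunk 4: at line 2 remove [cgd] add [wnf,xbr] -> 11 lines: pouow mfqii zou wnf xbr hnq tgaj kizvj gpjy fcj rsow
Final line 2: mfqii

Answer: mfqii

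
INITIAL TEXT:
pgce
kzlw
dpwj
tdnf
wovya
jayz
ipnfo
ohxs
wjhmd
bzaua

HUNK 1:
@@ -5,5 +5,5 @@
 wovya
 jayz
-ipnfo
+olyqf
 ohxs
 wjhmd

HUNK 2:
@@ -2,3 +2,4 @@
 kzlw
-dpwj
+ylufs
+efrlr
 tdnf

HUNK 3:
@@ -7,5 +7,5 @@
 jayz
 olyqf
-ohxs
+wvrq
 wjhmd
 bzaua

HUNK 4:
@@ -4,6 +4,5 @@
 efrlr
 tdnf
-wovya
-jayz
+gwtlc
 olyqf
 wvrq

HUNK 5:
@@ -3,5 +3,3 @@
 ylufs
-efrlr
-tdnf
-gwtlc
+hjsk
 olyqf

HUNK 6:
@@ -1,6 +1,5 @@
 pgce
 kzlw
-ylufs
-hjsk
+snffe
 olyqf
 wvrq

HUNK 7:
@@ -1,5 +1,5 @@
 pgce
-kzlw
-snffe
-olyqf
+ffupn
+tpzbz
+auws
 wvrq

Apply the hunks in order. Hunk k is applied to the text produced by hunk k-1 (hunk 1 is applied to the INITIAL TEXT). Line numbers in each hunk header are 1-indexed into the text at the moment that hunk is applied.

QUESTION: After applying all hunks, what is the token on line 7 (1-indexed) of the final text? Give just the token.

Hunk 1: at line 5 remove [ipnfo] add [olyqf] -> 10 lines: pgce kzlw dpwj tdnf wovya jayz olyqf ohxs wjhmd bzaua
Hunk 2: at line 2 remove [dpwj] add [ylufs,efrlr] -> 11 lines: pgce kzlw ylufs efrlr tdnf wovya jayz olyqf ohxs wjhmd bzaua
Hunk 3: at line 7 remove [ohxs] add [wvrq] -> 11 lines: pgce kzlw ylufs efrlr tdnf wovya jayz olyqf wvrq wjhmd bzaua
Hunk 4: at line 4 remove [wovya,jayz] add [gwtlc] -> 10 lines: pgce kzlw ylufs efrlr tdnf gwtlc olyqf wvrq wjhmd bzaua
Hunk 5: at line 3 remove [efrlr,tdnf,gwtlc] add [hjsk] -> 8 lines: pgce kzlw ylufs hjsk olyqf wvrq wjhmd bzaua
Hunk 6: at line 1 remove [ylufs,hjsk] add [snffe] -> 7 lines: pgce kzlw snffe olyqf wvrq wjhmd bzaua
Hunk 7: at line 1 remove [kzlw,snffe,olyqf] add [ffupn,tpzbz,auws] -> 7 lines: pgce ffupn tpzbz auws wvrq wjhmd bzaua
Final line 7: bzaua

Answer: bzaua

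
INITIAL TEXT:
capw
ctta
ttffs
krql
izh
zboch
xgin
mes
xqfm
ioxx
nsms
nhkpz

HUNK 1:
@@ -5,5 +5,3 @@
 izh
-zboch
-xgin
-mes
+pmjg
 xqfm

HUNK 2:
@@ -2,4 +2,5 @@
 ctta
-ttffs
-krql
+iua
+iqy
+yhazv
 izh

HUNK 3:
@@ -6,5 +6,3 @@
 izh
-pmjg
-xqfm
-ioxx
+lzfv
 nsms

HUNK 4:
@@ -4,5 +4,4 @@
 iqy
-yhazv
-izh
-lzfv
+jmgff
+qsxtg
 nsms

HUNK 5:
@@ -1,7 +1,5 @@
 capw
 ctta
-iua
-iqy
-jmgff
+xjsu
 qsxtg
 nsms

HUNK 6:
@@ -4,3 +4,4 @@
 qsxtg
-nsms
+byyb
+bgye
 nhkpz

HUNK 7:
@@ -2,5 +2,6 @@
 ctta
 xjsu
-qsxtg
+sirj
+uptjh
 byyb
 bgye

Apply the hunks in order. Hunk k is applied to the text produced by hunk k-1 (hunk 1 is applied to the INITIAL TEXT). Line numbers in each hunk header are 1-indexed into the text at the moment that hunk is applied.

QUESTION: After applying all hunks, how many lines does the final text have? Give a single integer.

Hunk 1: at line 5 remove [zboch,xgin,mes] add [pmjg] -> 10 lines: capw ctta ttffs krql izh pmjg xqfm ioxx nsms nhkpz
Hunk 2: at line 2 remove [ttffs,krql] add [iua,iqy,yhazv] -> 11 lines: capw ctta iua iqy yhazv izh pmjg xqfm ioxx nsms nhkpz
Hunk 3: at line 6 remove [pmjg,xqfm,ioxx] add [lzfv] -> 9 lines: capw ctta iua iqy yhazv izh lzfv nsms nhkpz
Hunk 4: at line 4 remove [yhazv,izh,lzfv] add [jmgff,qsxtg] -> 8 lines: capw ctta iua iqy jmgff qsxtg nsms nhkpz
Hunk 5: at line 1 remove [iua,iqy,jmgff] add [xjsu] -> 6 lines: capw ctta xjsu qsxtg nsms nhkpz
Hunk 6: at line 4 remove [nsms] add [byyb,bgye] -> 7 lines: capw ctta xjsu qsxtg byyb bgye nhkpz
Hunk 7: at line 2 remove [qsxtg] add [sirj,uptjh] -> 8 lines: capw ctta xjsu sirj uptjh byyb bgye nhkpz
Final line count: 8

Answer: 8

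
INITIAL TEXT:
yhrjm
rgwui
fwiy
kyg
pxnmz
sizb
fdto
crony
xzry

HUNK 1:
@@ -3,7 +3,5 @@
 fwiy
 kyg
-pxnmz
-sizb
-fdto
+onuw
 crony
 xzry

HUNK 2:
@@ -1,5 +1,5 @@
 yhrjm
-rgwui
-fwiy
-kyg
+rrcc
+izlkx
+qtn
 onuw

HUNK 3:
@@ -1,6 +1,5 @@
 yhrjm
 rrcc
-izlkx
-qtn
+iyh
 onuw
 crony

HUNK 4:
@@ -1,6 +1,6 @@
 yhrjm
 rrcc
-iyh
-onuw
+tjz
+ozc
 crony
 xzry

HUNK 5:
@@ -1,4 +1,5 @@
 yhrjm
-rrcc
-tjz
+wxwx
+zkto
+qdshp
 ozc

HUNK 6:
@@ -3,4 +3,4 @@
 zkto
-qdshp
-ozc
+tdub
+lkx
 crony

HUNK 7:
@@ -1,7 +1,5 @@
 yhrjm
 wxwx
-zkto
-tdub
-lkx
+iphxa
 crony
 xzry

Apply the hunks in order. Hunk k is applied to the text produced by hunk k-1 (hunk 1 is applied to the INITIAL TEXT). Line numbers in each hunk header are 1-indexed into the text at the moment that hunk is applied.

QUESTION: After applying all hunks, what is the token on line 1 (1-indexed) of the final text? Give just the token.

Hunk 1: at line 3 remove [pxnmz,sizb,fdto] add [onuw] -> 7 lines: yhrjm rgwui fwiy kyg onuw crony xzry
Hunk 2: at line 1 remove [rgwui,fwiy,kyg] add [rrcc,izlkx,qtn] -> 7 lines: yhrjm rrcc izlkx qtn onuw crony xzry
Hunk 3: at line 1 remove [izlkx,qtn] add [iyh] -> 6 lines: yhrjm rrcc iyh onuw crony xzry
Hunk 4: at line 1 remove [iyh,onuw] add [tjz,ozc] -> 6 lines: yhrjm rrcc tjz ozc crony xzry
Hunk 5: at line 1 remove [rrcc,tjz] add [wxwx,zkto,qdshp] -> 7 lines: yhrjm wxwx zkto qdshp ozc crony xzry
Hunk 6: at line 3 remove [qdshp,ozc] add [tdub,lkx] -> 7 lines: yhrjm wxwx zkto tdub lkx crony xzry
Hunk 7: at line 1 remove [zkto,tdub,lkx] add [iphxa] -> 5 lines: yhrjm wxwx iphxa crony xzry
Final line 1: yhrjm

Answer: yhrjm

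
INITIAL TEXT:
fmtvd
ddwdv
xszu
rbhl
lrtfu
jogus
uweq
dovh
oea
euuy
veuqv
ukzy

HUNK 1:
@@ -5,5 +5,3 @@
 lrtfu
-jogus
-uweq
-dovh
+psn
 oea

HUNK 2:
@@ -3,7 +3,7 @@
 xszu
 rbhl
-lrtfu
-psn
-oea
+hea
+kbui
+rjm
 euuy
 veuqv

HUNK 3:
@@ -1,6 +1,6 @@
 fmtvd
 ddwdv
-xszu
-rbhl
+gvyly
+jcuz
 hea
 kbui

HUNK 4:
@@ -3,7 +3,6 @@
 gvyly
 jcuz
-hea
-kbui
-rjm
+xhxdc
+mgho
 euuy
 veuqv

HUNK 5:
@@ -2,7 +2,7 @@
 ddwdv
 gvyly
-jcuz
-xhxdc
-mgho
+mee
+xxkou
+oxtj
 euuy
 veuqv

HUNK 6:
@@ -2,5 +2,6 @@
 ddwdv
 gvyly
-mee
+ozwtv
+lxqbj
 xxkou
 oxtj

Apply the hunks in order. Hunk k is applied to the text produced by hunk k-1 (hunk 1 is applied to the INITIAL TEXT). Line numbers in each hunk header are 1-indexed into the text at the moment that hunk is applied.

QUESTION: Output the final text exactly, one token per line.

Hunk 1: at line 5 remove [jogus,uweq,dovh] add [psn] -> 10 lines: fmtvd ddwdv xszu rbhl lrtfu psn oea euuy veuqv ukzy
Hunk 2: at line 3 remove [lrtfu,psn,oea] add [hea,kbui,rjm] -> 10 lines: fmtvd ddwdv xszu rbhl hea kbui rjm euuy veuqv ukzy
Hunk 3: at line 1 remove [xszu,rbhl] add [gvyly,jcuz] -> 10 lines: fmtvd ddwdv gvyly jcuz hea kbui rjm euuy veuqv ukzy
Hunk 4: at line 3 remove [hea,kbui,rjm] add [xhxdc,mgho] -> 9 lines: fmtvd ddwdv gvyly jcuz xhxdc mgho euuy veuqv ukzy
Hunk 5: at line 2 remove [jcuz,xhxdc,mgho] add [mee,xxkou,oxtj] -> 9 lines: fmtvd ddwdv gvyly mee xxkou oxtj euuy veuqv ukzy
Hunk 6: at line 2 remove [mee] add [ozwtv,lxqbj] -> 10 lines: fmtvd ddwdv gvyly ozwtv lxqbj xxkou oxtj euuy veuqv ukzy

Answer: fmtvd
ddwdv
gvyly
ozwtv
lxqbj
xxkou
oxtj
euuy
veuqv
ukzy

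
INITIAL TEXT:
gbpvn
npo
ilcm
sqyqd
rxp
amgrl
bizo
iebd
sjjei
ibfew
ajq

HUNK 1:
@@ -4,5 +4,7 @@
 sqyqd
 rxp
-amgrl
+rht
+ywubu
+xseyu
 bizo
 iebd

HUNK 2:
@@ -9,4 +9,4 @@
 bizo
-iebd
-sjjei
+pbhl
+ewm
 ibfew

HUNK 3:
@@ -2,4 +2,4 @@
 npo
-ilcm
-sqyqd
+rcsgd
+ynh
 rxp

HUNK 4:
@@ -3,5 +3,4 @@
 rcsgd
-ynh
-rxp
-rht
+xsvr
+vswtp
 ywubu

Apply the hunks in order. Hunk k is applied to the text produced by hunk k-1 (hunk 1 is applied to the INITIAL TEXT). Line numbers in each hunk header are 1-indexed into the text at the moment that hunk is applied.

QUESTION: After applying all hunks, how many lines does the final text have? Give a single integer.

Answer: 12

Derivation:
Hunk 1: at line 4 remove [amgrl] add [rht,ywubu,xseyu] -> 13 lines: gbpvn npo ilcm sqyqd rxp rht ywubu xseyu bizo iebd sjjei ibfew ajq
Hunk 2: at line 9 remove [iebd,sjjei] add [pbhl,ewm] -> 13 lines: gbpvn npo ilcm sqyqd rxp rht ywubu xseyu bizo pbhl ewm ibfew ajq
Hunk 3: at line 2 remove [ilcm,sqyqd] add [rcsgd,ynh] -> 13 lines: gbpvn npo rcsgd ynh rxp rht ywubu xseyu bizo pbhl ewm ibfew ajq
Hunk 4: at line 3 remove [ynh,rxp,rht] add [xsvr,vswtp] -> 12 lines: gbpvn npo rcsgd xsvr vswtp ywubu xseyu bizo pbhl ewm ibfew ajq
Final line count: 12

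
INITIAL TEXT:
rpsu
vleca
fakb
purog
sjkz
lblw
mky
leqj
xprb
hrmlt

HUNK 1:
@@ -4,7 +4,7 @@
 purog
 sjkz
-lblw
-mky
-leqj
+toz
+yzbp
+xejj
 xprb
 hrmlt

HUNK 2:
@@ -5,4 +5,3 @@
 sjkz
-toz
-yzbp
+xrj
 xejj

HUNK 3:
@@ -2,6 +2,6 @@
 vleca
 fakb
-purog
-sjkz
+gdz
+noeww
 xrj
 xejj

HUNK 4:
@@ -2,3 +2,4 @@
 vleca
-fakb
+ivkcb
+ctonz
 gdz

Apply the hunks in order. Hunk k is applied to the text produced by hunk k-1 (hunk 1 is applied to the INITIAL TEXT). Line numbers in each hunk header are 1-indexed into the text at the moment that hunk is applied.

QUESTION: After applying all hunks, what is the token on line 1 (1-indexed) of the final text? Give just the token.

Hunk 1: at line 4 remove [lblw,mky,leqj] add [toz,yzbp,xejj] -> 10 lines: rpsu vleca fakb purog sjkz toz yzbp xejj xprb hrmlt
Hunk 2: at line 5 remove [toz,yzbp] add [xrj] -> 9 lines: rpsu vleca fakb purog sjkz xrj xejj xprb hrmlt
Hunk 3: at line 2 remove [purog,sjkz] add [gdz,noeww] -> 9 lines: rpsu vleca fakb gdz noeww xrj xejj xprb hrmlt
Hunk 4: at line 2 remove [fakb] add [ivkcb,ctonz] -> 10 lines: rpsu vleca ivkcb ctonz gdz noeww xrj xejj xprb hrmlt
Final line 1: rpsu

Answer: rpsu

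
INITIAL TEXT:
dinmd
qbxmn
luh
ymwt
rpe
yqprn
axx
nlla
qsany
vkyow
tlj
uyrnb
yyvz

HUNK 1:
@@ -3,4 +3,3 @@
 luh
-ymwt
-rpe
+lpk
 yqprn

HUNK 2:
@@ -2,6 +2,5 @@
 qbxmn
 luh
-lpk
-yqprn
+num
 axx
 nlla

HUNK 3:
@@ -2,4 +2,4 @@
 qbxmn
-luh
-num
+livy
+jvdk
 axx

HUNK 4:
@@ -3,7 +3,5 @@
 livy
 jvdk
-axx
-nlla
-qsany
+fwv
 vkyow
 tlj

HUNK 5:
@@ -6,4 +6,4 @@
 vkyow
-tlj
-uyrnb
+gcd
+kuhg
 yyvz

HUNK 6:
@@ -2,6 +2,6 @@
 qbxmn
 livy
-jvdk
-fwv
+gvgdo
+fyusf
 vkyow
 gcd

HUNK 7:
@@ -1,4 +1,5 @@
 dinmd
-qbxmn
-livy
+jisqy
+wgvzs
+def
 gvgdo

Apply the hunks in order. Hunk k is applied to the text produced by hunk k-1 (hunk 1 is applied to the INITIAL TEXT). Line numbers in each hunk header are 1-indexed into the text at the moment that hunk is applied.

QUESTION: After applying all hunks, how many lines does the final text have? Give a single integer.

Hunk 1: at line 3 remove [ymwt,rpe] add [lpk] -> 12 lines: dinmd qbxmn luh lpk yqprn axx nlla qsany vkyow tlj uyrnb yyvz
Hunk 2: at line 2 remove [lpk,yqprn] add [num] -> 11 lines: dinmd qbxmn luh num axx nlla qsany vkyow tlj uyrnb yyvz
Hunk 3: at line 2 remove [luh,num] add [livy,jvdk] -> 11 lines: dinmd qbxmn livy jvdk axx nlla qsany vkyow tlj uyrnb yyvz
Hunk 4: at line 3 remove [axx,nlla,qsany] add [fwv] -> 9 lines: dinmd qbxmn livy jvdk fwv vkyow tlj uyrnb yyvz
Hunk 5: at line 6 remove [tlj,uyrnb] add [gcd,kuhg] -> 9 lines: dinmd qbxmn livy jvdk fwv vkyow gcd kuhg yyvz
Hunk 6: at line 2 remove [jvdk,fwv] add [gvgdo,fyusf] -> 9 lines: dinmd qbxmn livy gvgdo fyusf vkyow gcd kuhg yyvz
Hunk 7: at line 1 remove [qbxmn,livy] add [jisqy,wgvzs,def] -> 10 lines: dinmd jisqy wgvzs def gvgdo fyusf vkyow gcd kuhg yyvz
Final line count: 10

Answer: 10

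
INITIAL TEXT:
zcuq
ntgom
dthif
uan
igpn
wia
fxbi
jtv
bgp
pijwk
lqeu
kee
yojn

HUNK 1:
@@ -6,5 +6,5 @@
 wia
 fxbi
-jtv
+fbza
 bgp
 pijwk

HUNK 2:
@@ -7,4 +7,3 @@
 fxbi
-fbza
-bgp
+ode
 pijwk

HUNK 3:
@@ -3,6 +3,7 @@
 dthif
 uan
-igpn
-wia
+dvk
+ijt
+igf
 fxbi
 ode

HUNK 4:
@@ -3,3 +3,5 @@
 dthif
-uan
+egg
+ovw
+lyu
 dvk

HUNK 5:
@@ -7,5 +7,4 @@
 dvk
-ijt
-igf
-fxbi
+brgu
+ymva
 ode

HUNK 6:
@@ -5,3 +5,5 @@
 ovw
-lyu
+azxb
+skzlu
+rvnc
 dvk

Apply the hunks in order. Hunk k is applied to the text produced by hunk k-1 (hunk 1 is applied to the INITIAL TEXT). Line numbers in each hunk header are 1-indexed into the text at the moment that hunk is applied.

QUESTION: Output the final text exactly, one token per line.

Hunk 1: at line 6 remove [jtv] add [fbza] -> 13 lines: zcuq ntgom dthif uan igpn wia fxbi fbza bgp pijwk lqeu kee yojn
Hunk 2: at line 7 remove [fbza,bgp] add [ode] -> 12 lines: zcuq ntgom dthif uan igpn wia fxbi ode pijwk lqeu kee yojn
Hunk 3: at line 3 remove [igpn,wia] add [dvk,ijt,igf] -> 13 lines: zcuq ntgom dthif uan dvk ijt igf fxbi ode pijwk lqeu kee yojn
Hunk 4: at line 3 remove [uan] add [egg,ovw,lyu] -> 15 lines: zcuq ntgom dthif egg ovw lyu dvk ijt igf fxbi ode pijwk lqeu kee yojn
Hunk 5: at line 7 remove [ijt,igf,fxbi] add [brgu,ymva] -> 14 lines: zcuq ntgom dthif egg ovw lyu dvk brgu ymva ode pijwk lqeu kee yojn
Hunk 6: at line 5 remove [lyu] add [azxb,skzlu,rvnc] -> 16 lines: zcuq ntgom dthif egg ovw azxb skzlu rvnc dvk brgu ymva ode pijwk lqeu kee yojn

Answer: zcuq
ntgom
dthif
egg
ovw
azxb
skzlu
rvnc
dvk
brgu
ymva
ode
pijwk
lqeu
kee
yojn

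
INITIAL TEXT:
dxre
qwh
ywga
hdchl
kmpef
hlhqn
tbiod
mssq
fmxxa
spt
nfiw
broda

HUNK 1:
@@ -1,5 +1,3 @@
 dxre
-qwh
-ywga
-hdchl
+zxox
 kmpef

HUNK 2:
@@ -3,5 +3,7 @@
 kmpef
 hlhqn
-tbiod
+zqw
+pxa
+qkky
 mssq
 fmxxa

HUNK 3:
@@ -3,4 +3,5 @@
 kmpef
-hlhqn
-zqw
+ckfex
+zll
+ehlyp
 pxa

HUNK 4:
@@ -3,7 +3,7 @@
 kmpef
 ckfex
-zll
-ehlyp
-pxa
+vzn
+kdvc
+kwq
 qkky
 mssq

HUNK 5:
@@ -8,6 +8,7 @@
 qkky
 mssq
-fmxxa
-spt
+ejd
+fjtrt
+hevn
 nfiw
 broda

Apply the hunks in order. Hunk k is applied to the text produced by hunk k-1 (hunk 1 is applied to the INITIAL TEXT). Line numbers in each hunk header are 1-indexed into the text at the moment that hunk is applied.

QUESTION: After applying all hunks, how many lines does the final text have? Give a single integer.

Answer: 14

Derivation:
Hunk 1: at line 1 remove [qwh,ywga,hdchl] add [zxox] -> 10 lines: dxre zxox kmpef hlhqn tbiod mssq fmxxa spt nfiw broda
Hunk 2: at line 3 remove [tbiod] add [zqw,pxa,qkky] -> 12 lines: dxre zxox kmpef hlhqn zqw pxa qkky mssq fmxxa spt nfiw broda
Hunk 3: at line 3 remove [hlhqn,zqw] add [ckfex,zll,ehlyp] -> 13 lines: dxre zxox kmpef ckfex zll ehlyp pxa qkky mssq fmxxa spt nfiw broda
Hunk 4: at line 3 remove [zll,ehlyp,pxa] add [vzn,kdvc,kwq] -> 13 lines: dxre zxox kmpef ckfex vzn kdvc kwq qkky mssq fmxxa spt nfiw broda
Hunk 5: at line 8 remove [fmxxa,spt] add [ejd,fjtrt,hevn] -> 14 lines: dxre zxox kmpef ckfex vzn kdvc kwq qkky mssq ejd fjtrt hevn nfiw broda
Final line count: 14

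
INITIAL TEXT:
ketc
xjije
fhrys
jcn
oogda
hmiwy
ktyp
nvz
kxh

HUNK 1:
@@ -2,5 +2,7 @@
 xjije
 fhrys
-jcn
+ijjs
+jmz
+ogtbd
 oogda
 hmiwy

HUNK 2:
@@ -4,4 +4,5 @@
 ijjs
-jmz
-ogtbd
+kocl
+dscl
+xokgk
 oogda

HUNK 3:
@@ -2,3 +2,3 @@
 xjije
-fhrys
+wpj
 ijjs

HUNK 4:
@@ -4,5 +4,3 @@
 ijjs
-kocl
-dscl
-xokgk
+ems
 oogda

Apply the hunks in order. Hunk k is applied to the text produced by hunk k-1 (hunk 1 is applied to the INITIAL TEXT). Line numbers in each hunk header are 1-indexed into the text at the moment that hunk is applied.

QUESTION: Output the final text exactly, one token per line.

Answer: ketc
xjije
wpj
ijjs
ems
oogda
hmiwy
ktyp
nvz
kxh

Derivation:
Hunk 1: at line 2 remove [jcn] add [ijjs,jmz,ogtbd] -> 11 lines: ketc xjije fhrys ijjs jmz ogtbd oogda hmiwy ktyp nvz kxh
Hunk 2: at line 4 remove [jmz,ogtbd] add [kocl,dscl,xokgk] -> 12 lines: ketc xjije fhrys ijjs kocl dscl xokgk oogda hmiwy ktyp nvz kxh
Hunk 3: at line 2 remove [fhrys] add [wpj] -> 12 lines: ketc xjije wpj ijjs kocl dscl xokgk oogda hmiwy ktyp nvz kxh
Hunk 4: at line 4 remove [kocl,dscl,xokgk] add [ems] -> 10 lines: ketc xjije wpj ijjs ems oogda hmiwy ktyp nvz kxh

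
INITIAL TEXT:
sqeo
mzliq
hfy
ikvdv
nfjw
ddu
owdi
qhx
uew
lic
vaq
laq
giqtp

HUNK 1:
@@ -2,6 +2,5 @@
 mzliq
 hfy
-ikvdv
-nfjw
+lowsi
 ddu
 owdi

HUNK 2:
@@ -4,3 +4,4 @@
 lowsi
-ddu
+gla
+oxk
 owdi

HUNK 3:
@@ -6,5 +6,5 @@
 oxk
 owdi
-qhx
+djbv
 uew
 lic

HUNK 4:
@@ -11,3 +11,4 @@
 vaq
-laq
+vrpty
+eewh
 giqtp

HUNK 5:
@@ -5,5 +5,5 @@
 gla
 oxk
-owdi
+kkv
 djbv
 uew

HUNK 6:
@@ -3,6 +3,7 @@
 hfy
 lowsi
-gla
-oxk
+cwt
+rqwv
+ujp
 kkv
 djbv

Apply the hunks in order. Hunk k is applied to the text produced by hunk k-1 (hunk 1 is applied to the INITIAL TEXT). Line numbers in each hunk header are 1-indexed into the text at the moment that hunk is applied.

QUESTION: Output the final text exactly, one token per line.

Answer: sqeo
mzliq
hfy
lowsi
cwt
rqwv
ujp
kkv
djbv
uew
lic
vaq
vrpty
eewh
giqtp

Derivation:
Hunk 1: at line 2 remove [ikvdv,nfjw] add [lowsi] -> 12 lines: sqeo mzliq hfy lowsi ddu owdi qhx uew lic vaq laq giqtp
Hunk 2: at line 4 remove [ddu] add [gla,oxk] -> 13 lines: sqeo mzliq hfy lowsi gla oxk owdi qhx uew lic vaq laq giqtp
Hunk 3: at line 6 remove [qhx] add [djbv] -> 13 lines: sqeo mzliq hfy lowsi gla oxk owdi djbv uew lic vaq laq giqtp
Hunk 4: at line 11 remove [laq] add [vrpty,eewh] -> 14 lines: sqeo mzliq hfy lowsi gla oxk owdi djbv uew lic vaq vrpty eewh giqtp
Hunk 5: at line 5 remove [owdi] add [kkv] -> 14 lines: sqeo mzliq hfy lowsi gla oxk kkv djbv uew lic vaq vrpty eewh giqtp
Hunk 6: at line 3 remove [gla,oxk] add [cwt,rqwv,ujp] -> 15 lines: sqeo mzliq hfy lowsi cwt rqwv ujp kkv djbv uew lic vaq vrpty eewh giqtp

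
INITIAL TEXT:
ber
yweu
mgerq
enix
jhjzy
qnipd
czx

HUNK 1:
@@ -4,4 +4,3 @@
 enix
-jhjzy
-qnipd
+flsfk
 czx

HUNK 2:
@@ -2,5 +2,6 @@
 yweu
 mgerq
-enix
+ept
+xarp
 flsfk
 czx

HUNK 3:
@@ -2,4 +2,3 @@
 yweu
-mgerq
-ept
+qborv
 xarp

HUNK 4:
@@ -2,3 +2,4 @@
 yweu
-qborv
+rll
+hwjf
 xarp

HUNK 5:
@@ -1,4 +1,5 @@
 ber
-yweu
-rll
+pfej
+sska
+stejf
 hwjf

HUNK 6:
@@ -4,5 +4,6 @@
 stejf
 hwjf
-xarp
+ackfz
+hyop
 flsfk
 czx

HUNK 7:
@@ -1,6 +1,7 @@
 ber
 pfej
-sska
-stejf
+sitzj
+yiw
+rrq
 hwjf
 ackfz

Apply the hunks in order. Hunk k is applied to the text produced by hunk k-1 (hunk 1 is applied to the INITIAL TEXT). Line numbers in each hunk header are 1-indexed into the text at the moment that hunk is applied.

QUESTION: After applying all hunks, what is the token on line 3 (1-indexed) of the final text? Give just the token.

Answer: sitzj

Derivation:
Hunk 1: at line 4 remove [jhjzy,qnipd] add [flsfk] -> 6 lines: ber yweu mgerq enix flsfk czx
Hunk 2: at line 2 remove [enix] add [ept,xarp] -> 7 lines: ber yweu mgerq ept xarp flsfk czx
Hunk 3: at line 2 remove [mgerq,ept] add [qborv] -> 6 lines: ber yweu qborv xarp flsfk czx
Hunk 4: at line 2 remove [qborv] add [rll,hwjf] -> 7 lines: ber yweu rll hwjf xarp flsfk czx
Hunk 5: at line 1 remove [yweu,rll] add [pfej,sska,stejf] -> 8 lines: ber pfej sska stejf hwjf xarp flsfk czx
Hunk 6: at line 4 remove [xarp] add [ackfz,hyop] -> 9 lines: ber pfej sska stejf hwjf ackfz hyop flsfk czx
Hunk 7: at line 1 remove [sska,stejf] add [sitzj,yiw,rrq] -> 10 lines: ber pfej sitzj yiw rrq hwjf ackfz hyop flsfk czx
Final line 3: sitzj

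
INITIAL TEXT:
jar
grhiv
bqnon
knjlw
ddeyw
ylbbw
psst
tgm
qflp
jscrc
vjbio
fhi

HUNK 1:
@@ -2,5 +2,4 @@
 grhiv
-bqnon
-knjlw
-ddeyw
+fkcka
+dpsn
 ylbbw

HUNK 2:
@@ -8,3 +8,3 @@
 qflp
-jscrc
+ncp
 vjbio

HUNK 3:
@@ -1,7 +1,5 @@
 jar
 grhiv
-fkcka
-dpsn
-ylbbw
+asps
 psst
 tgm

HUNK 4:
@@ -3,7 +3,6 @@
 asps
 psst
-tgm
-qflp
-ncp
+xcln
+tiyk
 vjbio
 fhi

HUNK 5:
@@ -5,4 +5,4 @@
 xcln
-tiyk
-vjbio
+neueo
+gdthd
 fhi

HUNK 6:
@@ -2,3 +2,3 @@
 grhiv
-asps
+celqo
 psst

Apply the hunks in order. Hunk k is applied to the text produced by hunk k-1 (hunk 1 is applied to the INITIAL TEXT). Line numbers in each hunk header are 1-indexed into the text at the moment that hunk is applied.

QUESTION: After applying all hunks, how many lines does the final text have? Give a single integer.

Hunk 1: at line 2 remove [bqnon,knjlw,ddeyw] add [fkcka,dpsn] -> 11 lines: jar grhiv fkcka dpsn ylbbw psst tgm qflp jscrc vjbio fhi
Hunk 2: at line 8 remove [jscrc] add [ncp] -> 11 lines: jar grhiv fkcka dpsn ylbbw psst tgm qflp ncp vjbio fhi
Hunk 3: at line 1 remove [fkcka,dpsn,ylbbw] add [asps] -> 9 lines: jar grhiv asps psst tgm qflp ncp vjbio fhi
Hunk 4: at line 3 remove [tgm,qflp,ncp] add [xcln,tiyk] -> 8 lines: jar grhiv asps psst xcln tiyk vjbio fhi
Hunk 5: at line 5 remove [tiyk,vjbio] add [neueo,gdthd] -> 8 lines: jar grhiv asps psst xcln neueo gdthd fhi
Hunk 6: at line 2 remove [asps] add [celqo] -> 8 lines: jar grhiv celqo psst xcln neueo gdthd fhi
Final line count: 8

Answer: 8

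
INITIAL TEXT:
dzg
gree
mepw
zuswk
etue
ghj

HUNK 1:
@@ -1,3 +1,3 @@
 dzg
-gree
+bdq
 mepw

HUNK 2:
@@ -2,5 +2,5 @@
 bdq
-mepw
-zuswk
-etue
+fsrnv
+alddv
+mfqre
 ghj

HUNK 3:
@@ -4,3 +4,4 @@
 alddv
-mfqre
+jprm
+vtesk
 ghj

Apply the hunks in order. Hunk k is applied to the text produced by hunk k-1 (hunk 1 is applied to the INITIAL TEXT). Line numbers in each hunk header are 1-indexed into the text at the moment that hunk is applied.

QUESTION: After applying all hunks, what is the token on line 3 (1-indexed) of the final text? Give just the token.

Hunk 1: at line 1 remove [gree] add [bdq] -> 6 lines: dzg bdq mepw zuswk etue ghj
Hunk 2: at line 2 remove [mepw,zuswk,etue] add [fsrnv,alddv,mfqre] -> 6 lines: dzg bdq fsrnv alddv mfqre ghj
Hunk 3: at line 4 remove [mfqre] add [jprm,vtesk] -> 7 lines: dzg bdq fsrnv alddv jprm vtesk ghj
Final line 3: fsrnv

Answer: fsrnv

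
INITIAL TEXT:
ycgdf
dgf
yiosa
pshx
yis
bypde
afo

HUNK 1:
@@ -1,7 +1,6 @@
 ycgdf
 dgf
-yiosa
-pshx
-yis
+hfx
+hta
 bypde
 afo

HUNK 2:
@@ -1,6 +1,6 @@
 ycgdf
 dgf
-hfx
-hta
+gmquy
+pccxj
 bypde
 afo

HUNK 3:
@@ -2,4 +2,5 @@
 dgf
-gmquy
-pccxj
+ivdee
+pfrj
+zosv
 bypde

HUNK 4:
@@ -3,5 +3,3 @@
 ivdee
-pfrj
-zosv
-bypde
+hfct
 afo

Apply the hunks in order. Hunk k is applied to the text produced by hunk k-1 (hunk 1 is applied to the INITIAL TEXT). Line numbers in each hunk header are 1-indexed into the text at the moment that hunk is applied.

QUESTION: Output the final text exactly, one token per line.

Hunk 1: at line 1 remove [yiosa,pshx,yis] add [hfx,hta] -> 6 lines: ycgdf dgf hfx hta bypde afo
Hunk 2: at line 1 remove [hfx,hta] add [gmquy,pccxj] -> 6 lines: ycgdf dgf gmquy pccxj bypde afo
Hunk 3: at line 2 remove [gmquy,pccxj] add [ivdee,pfrj,zosv] -> 7 lines: ycgdf dgf ivdee pfrj zosv bypde afo
Hunk 4: at line 3 remove [pfrj,zosv,bypde] add [hfct] -> 5 lines: ycgdf dgf ivdee hfct afo

Answer: ycgdf
dgf
ivdee
hfct
afo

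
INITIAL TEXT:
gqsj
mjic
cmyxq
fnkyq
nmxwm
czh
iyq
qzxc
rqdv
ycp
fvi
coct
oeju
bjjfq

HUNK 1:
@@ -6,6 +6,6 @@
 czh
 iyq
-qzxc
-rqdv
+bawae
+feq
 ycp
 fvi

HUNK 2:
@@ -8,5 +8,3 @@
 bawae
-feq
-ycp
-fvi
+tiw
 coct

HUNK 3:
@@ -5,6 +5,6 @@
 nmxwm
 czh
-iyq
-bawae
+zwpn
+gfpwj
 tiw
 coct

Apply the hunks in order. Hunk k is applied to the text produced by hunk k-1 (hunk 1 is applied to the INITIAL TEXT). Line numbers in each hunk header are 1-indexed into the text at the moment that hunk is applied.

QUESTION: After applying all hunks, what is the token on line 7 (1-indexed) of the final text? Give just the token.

Answer: zwpn

Derivation:
Hunk 1: at line 6 remove [qzxc,rqdv] add [bawae,feq] -> 14 lines: gqsj mjic cmyxq fnkyq nmxwm czh iyq bawae feq ycp fvi coct oeju bjjfq
Hunk 2: at line 8 remove [feq,ycp,fvi] add [tiw] -> 12 lines: gqsj mjic cmyxq fnkyq nmxwm czh iyq bawae tiw coct oeju bjjfq
Hunk 3: at line 5 remove [iyq,bawae] add [zwpn,gfpwj] -> 12 lines: gqsj mjic cmyxq fnkyq nmxwm czh zwpn gfpwj tiw coct oeju bjjfq
Final line 7: zwpn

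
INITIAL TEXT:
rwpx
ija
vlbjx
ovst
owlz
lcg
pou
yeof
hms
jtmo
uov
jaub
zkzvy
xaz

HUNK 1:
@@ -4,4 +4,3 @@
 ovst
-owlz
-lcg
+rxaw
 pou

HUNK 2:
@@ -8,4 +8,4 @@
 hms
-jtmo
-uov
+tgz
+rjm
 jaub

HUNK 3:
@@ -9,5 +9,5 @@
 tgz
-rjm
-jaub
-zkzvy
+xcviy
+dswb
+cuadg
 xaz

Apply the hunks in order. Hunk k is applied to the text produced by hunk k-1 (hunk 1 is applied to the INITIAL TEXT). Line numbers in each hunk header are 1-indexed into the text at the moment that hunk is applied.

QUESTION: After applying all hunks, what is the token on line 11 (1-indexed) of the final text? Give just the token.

Answer: dswb

Derivation:
Hunk 1: at line 4 remove [owlz,lcg] add [rxaw] -> 13 lines: rwpx ija vlbjx ovst rxaw pou yeof hms jtmo uov jaub zkzvy xaz
Hunk 2: at line 8 remove [jtmo,uov] add [tgz,rjm] -> 13 lines: rwpx ija vlbjx ovst rxaw pou yeof hms tgz rjm jaub zkzvy xaz
Hunk 3: at line 9 remove [rjm,jaub,zkzvy] add [xcviy,dswb,cuadg] -> 13 lines: rwpx ija vlbjx ovst rxaw pou yeof hms tgz xcviy dswb cuadg xaz
Final line 11: dswb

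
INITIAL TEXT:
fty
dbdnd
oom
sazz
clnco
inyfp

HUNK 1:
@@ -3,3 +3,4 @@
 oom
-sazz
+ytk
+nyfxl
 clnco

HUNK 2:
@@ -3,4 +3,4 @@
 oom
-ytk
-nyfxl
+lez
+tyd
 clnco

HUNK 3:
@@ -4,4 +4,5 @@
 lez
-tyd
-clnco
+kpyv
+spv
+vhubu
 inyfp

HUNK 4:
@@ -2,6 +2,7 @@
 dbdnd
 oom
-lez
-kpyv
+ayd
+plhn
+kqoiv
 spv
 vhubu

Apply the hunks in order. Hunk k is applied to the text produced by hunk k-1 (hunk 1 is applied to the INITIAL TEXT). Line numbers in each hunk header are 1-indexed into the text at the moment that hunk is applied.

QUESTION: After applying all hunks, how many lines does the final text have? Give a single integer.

Answer: 9

Derivation:
Hunk 1: at line 3 remove [sazz] add [ytk,nyfxl] -> 7 lines: fty dbdnd oom ytk nyfxl clnco inyfp
Hunk 2: at line 3 remove [ytk,nyfxl] add [lez,tyd] -> 7 lines: fty dbdnd oom lez tyd clnco inyfp
Hunk 3: at line 4 remove [tyd,clnco] add [kpyv,spv,vhubu] -> 8 lines: fty dbdnd oom lez kpyv spv vhubu inyfp
Hunk 4: at line 2 remove [lez,kpyv] add [ayd,plhn,kqoiv] -> 9 lines: fty dbdnd oom ayd plhn kqoiv spv vhubu inyfp
Final line count: 9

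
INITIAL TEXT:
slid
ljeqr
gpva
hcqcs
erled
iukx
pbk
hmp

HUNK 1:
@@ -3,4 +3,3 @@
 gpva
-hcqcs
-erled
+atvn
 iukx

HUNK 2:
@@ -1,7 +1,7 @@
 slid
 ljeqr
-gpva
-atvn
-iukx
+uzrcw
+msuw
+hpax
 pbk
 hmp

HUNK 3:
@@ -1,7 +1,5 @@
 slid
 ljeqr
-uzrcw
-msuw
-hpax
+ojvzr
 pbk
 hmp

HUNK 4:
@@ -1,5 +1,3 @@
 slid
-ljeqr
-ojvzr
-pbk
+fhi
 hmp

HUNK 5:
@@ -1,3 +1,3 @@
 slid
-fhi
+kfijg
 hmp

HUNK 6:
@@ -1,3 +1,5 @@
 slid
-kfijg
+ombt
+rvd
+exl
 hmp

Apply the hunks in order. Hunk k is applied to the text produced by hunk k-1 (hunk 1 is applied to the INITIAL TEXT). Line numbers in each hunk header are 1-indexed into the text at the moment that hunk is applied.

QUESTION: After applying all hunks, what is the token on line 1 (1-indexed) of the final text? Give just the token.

Hunk 1: at line 3 remove [hcqcs,erled] add [atvn] -> 7 lines: slid ljeqr gpva atvn iukx pbk hmp
Hunk 2: at line 1 remove [gpva,atvn,iukx] add [uzrcw,msuw,hpax] -> 7 lines: slid ljeqr uzrcw msuw hpax pbk hmp
Hunk 3: at line 1 remove [uzrcw,msuw,hpax] add [ojvzr] -> 5 lines: slid ljeqr ojvzr pbk hmp
Hunk 4: at line 1 remove [ljeqr,ojvzr,pbk] add [fhi] -> 3 lines: slid fhi hmp
Hunk 5: at line 1 remove [fhi] add [kfijg] -> 3 lines: slid kfijg hmp
Hunk 6: at line 1 remove [kfijg] add [ombt,rvd,exl] -> 5 lines: slid ombt rvd exl hmp
Final line 1: slid

Answer: slid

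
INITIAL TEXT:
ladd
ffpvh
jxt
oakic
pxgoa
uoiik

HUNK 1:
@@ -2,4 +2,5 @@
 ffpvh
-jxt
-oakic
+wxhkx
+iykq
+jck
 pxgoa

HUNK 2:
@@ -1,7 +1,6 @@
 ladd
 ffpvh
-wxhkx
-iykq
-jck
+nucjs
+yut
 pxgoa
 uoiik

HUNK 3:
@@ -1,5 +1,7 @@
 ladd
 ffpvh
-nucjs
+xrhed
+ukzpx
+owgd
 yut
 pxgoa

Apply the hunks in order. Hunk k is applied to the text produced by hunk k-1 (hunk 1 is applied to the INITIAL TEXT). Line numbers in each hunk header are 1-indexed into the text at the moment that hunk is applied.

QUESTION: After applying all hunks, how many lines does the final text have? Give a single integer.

Answer: 8

Derivation:
Hunk 1: at line 2 remove [jxt,oakic] add [wxhkx,iykq,jck] -> 7 lines: ladd ffpvh wxhkx iykq jck pxgoa uoiik
Hunk 2: at line 1 remove [wxhkx,iykq,jck] add [nucjs,yut] -> 6 lines: ladd ffpvh nucjs yut pxgoa uoiik
Hunk 3: at line 1 remove [nucjs] add [xrhed,ukzpx,owgd] -> 8 lines: ladd ffpvh xrhed ukzpx owgd yut pxgoa uoiik
Final line count: 8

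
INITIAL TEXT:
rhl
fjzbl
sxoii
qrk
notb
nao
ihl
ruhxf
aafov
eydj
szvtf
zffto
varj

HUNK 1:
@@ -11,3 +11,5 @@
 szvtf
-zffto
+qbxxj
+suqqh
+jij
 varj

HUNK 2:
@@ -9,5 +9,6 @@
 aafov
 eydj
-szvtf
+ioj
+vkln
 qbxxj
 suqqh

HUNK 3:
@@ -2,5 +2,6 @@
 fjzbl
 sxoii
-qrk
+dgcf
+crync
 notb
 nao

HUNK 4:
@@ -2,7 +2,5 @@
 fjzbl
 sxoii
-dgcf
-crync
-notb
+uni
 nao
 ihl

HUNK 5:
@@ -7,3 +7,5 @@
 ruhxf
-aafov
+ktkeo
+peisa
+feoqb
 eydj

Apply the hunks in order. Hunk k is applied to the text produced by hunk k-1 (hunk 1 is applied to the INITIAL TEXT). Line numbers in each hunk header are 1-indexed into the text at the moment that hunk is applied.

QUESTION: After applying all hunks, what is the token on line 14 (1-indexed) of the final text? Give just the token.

Hunk 1: at line 11 remove [zffto] add [qbxxj,suqqh,jij] -> 15 lines: rhl fjzbl sxoii qrk notb nao ihl ruhxf aafov eydj szvtf qbxxj suqqh jij varj
Hunk 2: at line 9 remove [szvtf] add [ioj,vkln] -> 16 lines: rhl fjzbl sxoii qrk notb nao ihl ruhxf aafov eydj ioj vkln qbxxj suqqh jij varj
Hunk 3: at line 2 remove [qrk] add [dgcf,crync] -> 17 lines: rhl fjzbl sxoii dgcf crync notb nao ihl ruhxf aafov eydj ioj vkln qbxxj suqqh jij varj
Hunk 4: at line 2 remove [dgcf,crync,notb] add [uni] -> 15 lines: rhl fjzbl sxoii uni nao ihl ruhxf aafov eydj ioj vkln qbxxj suqqh jij varj
Hunk 5: at line 7 remove [aafov] add [ktkeo,peisa,feoqb] -> 17 lines: rhl fjzbl sxoii uni nao ihl ruhxf ktkeo peisa feoqb eydj ioj vkln qbxxj suqqh jij varj
Final line 14: qbxxj

Answer: qbxxj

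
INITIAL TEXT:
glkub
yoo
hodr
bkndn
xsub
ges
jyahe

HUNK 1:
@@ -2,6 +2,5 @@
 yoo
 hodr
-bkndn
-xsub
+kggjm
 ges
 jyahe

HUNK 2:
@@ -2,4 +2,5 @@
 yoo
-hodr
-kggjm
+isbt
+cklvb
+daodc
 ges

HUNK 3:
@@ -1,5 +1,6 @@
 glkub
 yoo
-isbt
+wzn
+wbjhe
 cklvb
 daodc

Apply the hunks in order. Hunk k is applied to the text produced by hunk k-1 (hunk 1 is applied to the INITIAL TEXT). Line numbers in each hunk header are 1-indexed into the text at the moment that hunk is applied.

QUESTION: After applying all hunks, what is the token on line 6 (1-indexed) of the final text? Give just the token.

Answer: daodc

Derivation:
Hunk 1: at line 2 remove [bkndn,xsub] add [kggjm] -> 6 lines: glkub yoo hodr kggjm ges jyahe
Hunk 2: at line 2 remove [hodr,kggjm] add [isbt,cklvb,daodc] -> 7 lines: glkub yoo isbt cklvb daodc ges jyahe
Hunk 3: at line 1 remove [isbt] add [wzn,wbjhe] -> 8 lines: glkub yoo wzn wbjhe cklvb daodc ges jyahe
Final line 6: daodc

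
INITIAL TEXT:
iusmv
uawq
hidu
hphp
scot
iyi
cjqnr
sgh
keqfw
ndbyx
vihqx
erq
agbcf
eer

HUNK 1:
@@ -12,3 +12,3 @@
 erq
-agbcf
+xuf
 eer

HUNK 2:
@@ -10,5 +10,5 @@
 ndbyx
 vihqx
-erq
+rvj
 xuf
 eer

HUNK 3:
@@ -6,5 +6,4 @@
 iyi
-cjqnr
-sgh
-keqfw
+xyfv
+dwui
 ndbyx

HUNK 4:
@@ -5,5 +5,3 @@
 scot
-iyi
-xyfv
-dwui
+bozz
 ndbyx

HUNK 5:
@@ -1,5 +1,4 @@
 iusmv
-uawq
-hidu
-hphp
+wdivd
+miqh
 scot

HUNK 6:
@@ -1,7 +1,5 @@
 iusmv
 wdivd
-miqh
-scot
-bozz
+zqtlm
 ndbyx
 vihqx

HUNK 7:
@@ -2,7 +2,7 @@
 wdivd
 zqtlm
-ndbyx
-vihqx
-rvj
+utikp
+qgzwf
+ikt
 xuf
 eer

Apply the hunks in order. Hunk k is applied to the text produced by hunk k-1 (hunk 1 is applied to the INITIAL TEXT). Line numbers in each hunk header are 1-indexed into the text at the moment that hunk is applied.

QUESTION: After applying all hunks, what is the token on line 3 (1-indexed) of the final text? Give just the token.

Answer: zqtlm

Derivation:
Hunk 1: at line 12 remove [agbcf] add [xuf] -> 14 lines: iusmv uawq hidu hphp scot iyi cjqnr sgh keqfw ndbyx vihqx erq xuf eer
Hunk 2: at line 10 remove [erq] add [rvj] -> 14 lines: iusmv uawq hidu hphp scot iyi cjqnr sgh keqfw ndbyx vihqx rvj xuf eer
Hunk 3: at line 6 remove [cjqnr,sgh,keqfw] add [xyfv,dwui] -> 13 lines: iusmv uawq hidu hphp scot iyi xyfv dwui ndbyx vihqx rvj xuf eer
Hunk 4: at line 5 remove [iyi,xyfv,dwui] add [bozz] -> 11 lines: iusmv uawq hidu hphp scot bozz ndbyx vihqx rvj xuf eer
Hunk 5: at line 1 remove [uawq,hidu,hphp] add [wdivd,miqh] -> 10 lines: iusmv wdivd miqh scot bozz ndbyx vihqx rvj xuf eer
Hunk 6: at line 1 remove [miqh,scot,bozz] add [zqtlm] -> 8 lines: iusmv wdivd zqtlm ndbyx vihqx rvj xuf eer
Hunk 7: at line 2 remove [ndbyx,vihqx,rvj] add [utikp,qgzwf,ikt] -> 8 lines: iusmv wdivd zqtlm utikp qgzwf ikt xuf eer
Final line 3: zqtlm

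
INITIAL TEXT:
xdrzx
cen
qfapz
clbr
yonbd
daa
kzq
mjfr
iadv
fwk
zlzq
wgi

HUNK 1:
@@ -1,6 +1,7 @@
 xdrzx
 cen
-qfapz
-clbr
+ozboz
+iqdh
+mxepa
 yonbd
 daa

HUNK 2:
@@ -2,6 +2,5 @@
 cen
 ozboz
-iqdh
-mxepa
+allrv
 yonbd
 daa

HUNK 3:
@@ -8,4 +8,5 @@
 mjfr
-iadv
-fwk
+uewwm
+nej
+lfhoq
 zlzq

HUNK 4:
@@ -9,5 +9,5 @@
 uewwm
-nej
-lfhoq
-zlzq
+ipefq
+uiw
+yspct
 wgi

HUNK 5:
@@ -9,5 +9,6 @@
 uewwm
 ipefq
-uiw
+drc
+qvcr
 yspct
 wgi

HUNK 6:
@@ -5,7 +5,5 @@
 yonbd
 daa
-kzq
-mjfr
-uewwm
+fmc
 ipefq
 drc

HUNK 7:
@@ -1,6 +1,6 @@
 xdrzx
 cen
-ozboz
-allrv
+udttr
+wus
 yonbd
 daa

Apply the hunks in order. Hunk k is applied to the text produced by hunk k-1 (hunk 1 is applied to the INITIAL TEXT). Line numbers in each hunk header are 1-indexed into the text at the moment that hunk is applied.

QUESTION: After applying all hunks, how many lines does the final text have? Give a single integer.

Hunk 1: at line 1 remove [qfapz,clbr] add [ozboz,iqdh,mxepa] -> 13 lines: xdrzx cen ozboz iqdh mxepa yonbd daa kzq mjfr iadv fwk zlzq wgi
Hunk 2: at line 2 remove [iqdh,mxepa] add [allrv] -> 12 lines: xdrzx cen ozboz allrv yonbd daa kzq mjfr iadv fwk zlzq wgi
Hunk 3: at line 8 remove [iadv,fwk] add [uewwm,nej,lfhoq] -> 13 lines: xdrzx cen ozboz allrv yonbd daa kzq mjfr uewwm nej lfhoq zlzq wgi
Hunk 4: at line 9 remove [nej,lfhoq,zlzq] add [ipefq,uiw,yspct] -> 13 lines: xdrzx cen ozboz allrv yonbd daa kzq mjfr uewwm ipefq uiw yspct wgi
Hunk 5: at line 9 remove [uiw] add [drc,qvcr] -> 14 lines: xdrzx cen ozboz allrv yonbd daa kzq mjfr uewwm ipefq drc qvcr yspct wgi
Hunk 6: at line 5 remove [kzq,mjfr,uewwm] add [fmc] -> 12 lines: xdrzx cen ozboz allrv yonbd daa fmc ipefq drc qvcr yspct wgi
Hunk 7: at line 1 remove [ozboz,allrv] add [udttr,wus] -> 12 lines: xdrzx cen udttr wus yonbd daa fmc ipefq drc qvcr yspct wgi
Final line count: 12

Answer: 12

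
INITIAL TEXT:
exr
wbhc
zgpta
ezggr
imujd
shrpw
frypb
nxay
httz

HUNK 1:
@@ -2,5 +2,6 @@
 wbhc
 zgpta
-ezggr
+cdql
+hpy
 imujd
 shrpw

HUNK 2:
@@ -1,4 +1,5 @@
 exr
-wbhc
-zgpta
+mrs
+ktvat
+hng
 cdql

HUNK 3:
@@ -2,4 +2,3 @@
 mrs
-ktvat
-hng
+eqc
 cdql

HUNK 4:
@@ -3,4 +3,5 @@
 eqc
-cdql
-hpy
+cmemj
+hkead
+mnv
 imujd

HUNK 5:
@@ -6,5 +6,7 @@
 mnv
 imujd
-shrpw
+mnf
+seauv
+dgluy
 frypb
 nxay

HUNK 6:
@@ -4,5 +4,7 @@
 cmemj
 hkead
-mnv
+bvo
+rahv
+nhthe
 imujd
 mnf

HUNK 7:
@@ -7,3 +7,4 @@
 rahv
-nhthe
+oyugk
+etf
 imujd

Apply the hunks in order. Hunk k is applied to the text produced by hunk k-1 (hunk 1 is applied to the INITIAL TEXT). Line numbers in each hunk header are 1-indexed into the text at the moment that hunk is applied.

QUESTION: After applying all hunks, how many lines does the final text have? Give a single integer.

Answer: 16

Derivation:
Hunk 1: at line 2 remove [ezggr] add [cdql,hpy] -> 10 lines: exr wbhc zgpta cdql hpy imujd shrpw frypb nxay httz
Hunk 2: at line 1 remove [wbhc,zgpta] add [mrs,ktvat,hng] -> 11 lines: exr mrs ktvat hng cdql hpy imujd shrpw frypb nxay httz
Hunk 3: at line 2 remove [ktvat,hng] add [eqc] -> 10 lines: exr mrs eqc cdql hpy imujd shrpw frypb nxay httz
Hunk 4: at line 3 remove [cdql,hpy] add [cmemj,hkead,mnv] -> 11 lines: exr mrs eqc cmemj hkead mnv imujd shrpw frypb nxay httz
Hunk 5: at line 6 remove [shrpw] add [mnf,seauv,dgluy] -> 13 lines: exr mrs eqc cmemj hkead mnv imujd mnf seauv dgluy frypb nxay httz
Hunk 6: at line 4 remove [mnv] add [bvo,rahv,nhthe] -> 15 lines: exr mrs eqc cmemj hkead bvo rahv nhthe imujd mnf seauv dgluy frypb nxay httz
Hunk 7: at line 7 remove [nhthe] add [oyugk,etf] -> 16 lines: exr mrs eqc cmemj hkead bvo rahv oyugk etf imujd mnf seauv dgluy frypb nxay httz
Final line count: 16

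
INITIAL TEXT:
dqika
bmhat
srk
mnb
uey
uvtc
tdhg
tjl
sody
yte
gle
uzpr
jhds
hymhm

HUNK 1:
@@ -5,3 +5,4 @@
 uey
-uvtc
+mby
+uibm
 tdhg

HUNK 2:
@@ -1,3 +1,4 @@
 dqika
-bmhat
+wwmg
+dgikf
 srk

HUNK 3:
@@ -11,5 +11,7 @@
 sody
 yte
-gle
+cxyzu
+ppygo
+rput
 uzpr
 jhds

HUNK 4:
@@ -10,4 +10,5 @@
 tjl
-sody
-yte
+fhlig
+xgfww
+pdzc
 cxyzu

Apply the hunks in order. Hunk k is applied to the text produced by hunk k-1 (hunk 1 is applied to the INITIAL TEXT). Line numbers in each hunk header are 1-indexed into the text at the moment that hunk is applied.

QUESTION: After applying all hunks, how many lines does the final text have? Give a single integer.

Answer: 19

Derivation:
Hunk 1: at line 5 remove [uvtc] add [mby,uibm] -> 15 lines: dqika bmhat srk mnb uey mby uibm tdhg tjl sody yte gle uzpr jhds hymhm
Hunk 2: at line 1 remove [bmhat] add [wwmg,dgikf] -> 16 lines: dqika wwmg dgikf srk mnb uey mby uibm tdhg tjl sody yte gle uzpr jhds hymhm
Hunk 3: at line 11 remove [gle] add [cxyzu,ppygo,rput] -> 18 lines: dqika wwmg dgikf srk mnb uey mby uibm tdhg tjl sody yte cxyzu ppygo rput uzpr jhds hymhm
Hunk 4: at line 10 remove [sody,yte] add [fhlig,xgfww,pdzc] -> 19 lines: dqika wwmg dgikf srk mnb uey mby uibm tdhg tjl fhlig xgfww pdzc cxyzu ppygo rput uzpr jhds hymhm
Final line count: 19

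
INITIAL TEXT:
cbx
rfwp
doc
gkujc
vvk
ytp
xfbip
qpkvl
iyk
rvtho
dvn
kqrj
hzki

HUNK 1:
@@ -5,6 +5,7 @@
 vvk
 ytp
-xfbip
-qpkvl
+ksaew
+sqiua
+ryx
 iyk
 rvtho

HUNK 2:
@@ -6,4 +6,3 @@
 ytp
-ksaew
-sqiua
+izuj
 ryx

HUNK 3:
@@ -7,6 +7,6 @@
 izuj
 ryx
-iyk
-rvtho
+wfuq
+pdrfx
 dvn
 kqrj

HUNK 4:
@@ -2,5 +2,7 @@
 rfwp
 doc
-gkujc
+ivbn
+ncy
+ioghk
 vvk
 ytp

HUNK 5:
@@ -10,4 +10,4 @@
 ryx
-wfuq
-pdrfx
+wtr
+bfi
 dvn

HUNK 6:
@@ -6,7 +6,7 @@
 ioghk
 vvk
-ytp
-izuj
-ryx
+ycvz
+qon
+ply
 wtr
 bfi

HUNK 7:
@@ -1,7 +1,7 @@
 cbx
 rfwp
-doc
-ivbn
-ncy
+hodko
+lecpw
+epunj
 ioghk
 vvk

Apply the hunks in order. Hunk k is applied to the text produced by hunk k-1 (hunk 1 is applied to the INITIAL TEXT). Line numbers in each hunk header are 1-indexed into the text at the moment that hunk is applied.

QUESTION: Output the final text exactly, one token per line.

Answer: cbx
rfwp
hodko
lecpw
epunj
ioghk
vvk
ycvz
qon
ply
wtr
bfi
dvn
kqrj
hzki

Derivation:
Hunk 1: at line 5 remove [xfbip,qpkvl] add [ksaew,sqiua,ryx] -> 14 lines: cbx rfwp doc gkujc vvk ytp ksaew sqiua ryx iyk rvtho dvn kqrj hzki
Hunk 2: at line 6 remove [ksaew,sqiua] add [izuj] -> 13 lines: cbx rfwp doc gkujc vvk ytp izuj ryx iyk rvtho dvn kqrj hzki
Hunk 3: at line 7 remove [iyk,rvtho] add [wfuq,pdrfx] -> 13 lines: cbx rfwp doc gkujc vvk ytp izuj ryx wfuq pdrfx dvn kqrj hzki
Hunk 4: at line 2 remove [gkujc] add [ivbn,ncy,ioghk] -> 15 lines: cbx rfwp doc ivbn ncy ioghk vvk ytp izuj ryx wfuq pdrfx dvn kqrj hzki
Hunk 5: at line 10 remove [wfuq,pdrfx] add [wtr,bfi] -> 15 lines: cbx rfwp doc ivbn ncy ioghk vvk ytp izuj ryx wtr bfi dvn kqrj hzki
Hunk 6: at line 6 remove [ytp,izuj,ryx] add [ycvz,qon,ply] -> 15 lines: cbx rfwp doc ivbn ncy ioghk vvk ycvz qon ply wtr bfi dvn kqrj hzki
Hunk 7: at line 1 remove [doc,ivbn,ncy] add [hodko,lecpw,epunj] -> 15 lines: cbx rfwp hodko lecpw epunj ioghk vvk ycvz qon ply wtr bfi dvn kqrj hzki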